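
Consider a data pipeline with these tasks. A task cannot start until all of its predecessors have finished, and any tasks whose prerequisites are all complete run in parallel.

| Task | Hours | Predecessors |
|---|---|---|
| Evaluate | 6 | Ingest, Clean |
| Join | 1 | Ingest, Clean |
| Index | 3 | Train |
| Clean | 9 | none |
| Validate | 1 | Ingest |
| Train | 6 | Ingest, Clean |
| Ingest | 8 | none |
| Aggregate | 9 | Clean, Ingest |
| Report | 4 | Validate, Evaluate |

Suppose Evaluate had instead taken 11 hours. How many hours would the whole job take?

Actual critical path: Clean→Evaluate→Report = 9+6+4 = 19 ⇒ 19 hours.
Since Evaluate is critical, the +5 change carries straight to that chain (now 24 hours).
That remains the longest chain; total 24 hours.

24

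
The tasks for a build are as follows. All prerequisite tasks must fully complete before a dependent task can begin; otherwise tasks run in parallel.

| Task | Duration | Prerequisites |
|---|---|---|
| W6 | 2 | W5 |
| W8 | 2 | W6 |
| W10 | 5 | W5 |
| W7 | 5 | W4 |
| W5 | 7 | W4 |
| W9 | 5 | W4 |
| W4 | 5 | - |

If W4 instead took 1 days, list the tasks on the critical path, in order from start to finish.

Baseline: W4→W5→W10 = 5+7+5 = 17 → 17 days.
Since W4 is critical, the -4 change carries straight to that chain (now 13 days).
That remains the longest chain; total 13 days.

W4, W5, W10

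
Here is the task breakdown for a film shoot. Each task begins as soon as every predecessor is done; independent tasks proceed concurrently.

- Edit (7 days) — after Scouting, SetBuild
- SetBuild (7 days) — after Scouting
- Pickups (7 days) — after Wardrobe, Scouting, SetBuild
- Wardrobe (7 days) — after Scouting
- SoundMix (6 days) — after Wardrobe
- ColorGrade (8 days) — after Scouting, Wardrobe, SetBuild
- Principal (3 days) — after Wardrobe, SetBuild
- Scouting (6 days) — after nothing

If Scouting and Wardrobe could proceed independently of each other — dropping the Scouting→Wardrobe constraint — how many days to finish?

21

Before: longest chain Scouting→SetBuild→ColorGrade = 6+7+8 = 21, finish 21.
Without Scouting→Wardrobe, Wardrobe's earliest start moves from 6 to 0.
After: Scouting→SetBuild→ColorGrade = 6+7+8 = 21 → 21 days.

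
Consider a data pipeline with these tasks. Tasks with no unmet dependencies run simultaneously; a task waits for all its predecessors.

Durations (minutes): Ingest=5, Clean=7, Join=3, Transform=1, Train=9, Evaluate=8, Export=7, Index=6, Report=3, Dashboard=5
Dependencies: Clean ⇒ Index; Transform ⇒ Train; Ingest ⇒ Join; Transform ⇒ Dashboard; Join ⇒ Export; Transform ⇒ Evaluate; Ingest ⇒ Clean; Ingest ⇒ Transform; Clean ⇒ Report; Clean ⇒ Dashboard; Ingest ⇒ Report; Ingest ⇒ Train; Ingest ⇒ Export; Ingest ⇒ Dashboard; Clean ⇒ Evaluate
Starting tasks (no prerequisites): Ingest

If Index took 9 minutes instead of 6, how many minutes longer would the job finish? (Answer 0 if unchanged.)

The binding path is Ingest→Clean→Evaluate = 5+7+8 = 20; finish at 20 minutes.
The longest path through Index is only 18 minutes, so Index has float 2.
The binding chain switches to Ingest→Clean→Index = 5+7+9 = 21; finish 21 minutes.
Change in finish: 21 − 20 = +1 minutes.

1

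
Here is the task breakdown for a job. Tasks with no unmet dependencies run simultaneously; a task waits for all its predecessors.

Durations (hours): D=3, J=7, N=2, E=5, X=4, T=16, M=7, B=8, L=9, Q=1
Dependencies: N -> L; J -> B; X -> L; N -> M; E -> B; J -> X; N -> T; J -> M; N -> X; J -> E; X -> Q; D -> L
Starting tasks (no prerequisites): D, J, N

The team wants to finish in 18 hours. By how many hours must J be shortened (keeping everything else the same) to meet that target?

Current finish: 20 hours; target: 18.
J is on every critical path, so each hour cut from J cuts the finish by one (this holds down to a finish of 18).
Need 20 − 18 = 2 hours off J → J becomes 5 hours, finish becomes 18.

2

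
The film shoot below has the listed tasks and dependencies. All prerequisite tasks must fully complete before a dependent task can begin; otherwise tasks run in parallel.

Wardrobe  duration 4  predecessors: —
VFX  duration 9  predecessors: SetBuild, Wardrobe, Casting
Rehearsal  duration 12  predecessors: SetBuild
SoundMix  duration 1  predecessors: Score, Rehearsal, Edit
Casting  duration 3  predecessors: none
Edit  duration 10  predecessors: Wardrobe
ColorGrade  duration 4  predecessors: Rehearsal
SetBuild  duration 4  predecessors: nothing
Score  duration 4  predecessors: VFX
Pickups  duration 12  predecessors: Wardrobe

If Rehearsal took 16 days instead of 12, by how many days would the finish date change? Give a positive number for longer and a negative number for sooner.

4

Baseline: SetBuild→Rehearsal→ColorGrade = 4+12+4 = 20 → 20 days.
Rehearsal is on the critical path; changing it to 16 makes that path 24 days.
No other chain overtakes it, so the finish is 24 days.
Change in finish: 24 − 20 = +4 days.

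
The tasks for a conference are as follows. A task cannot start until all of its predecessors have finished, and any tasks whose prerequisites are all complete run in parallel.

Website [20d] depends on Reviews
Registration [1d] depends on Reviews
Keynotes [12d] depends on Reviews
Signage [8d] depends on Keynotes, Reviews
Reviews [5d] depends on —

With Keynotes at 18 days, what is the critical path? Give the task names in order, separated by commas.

Reviews, Keynotes, Signage

As given, the longest chain is Reviews→Keynotes→Signage = 5+12+8 = 25, so the finish is 25 days.
Since Keynotes is critical, the +6 change carries straight to that chain (now 31 days).
The critical path is still Reviews→Keynotes→Signage; finish is now 31 days.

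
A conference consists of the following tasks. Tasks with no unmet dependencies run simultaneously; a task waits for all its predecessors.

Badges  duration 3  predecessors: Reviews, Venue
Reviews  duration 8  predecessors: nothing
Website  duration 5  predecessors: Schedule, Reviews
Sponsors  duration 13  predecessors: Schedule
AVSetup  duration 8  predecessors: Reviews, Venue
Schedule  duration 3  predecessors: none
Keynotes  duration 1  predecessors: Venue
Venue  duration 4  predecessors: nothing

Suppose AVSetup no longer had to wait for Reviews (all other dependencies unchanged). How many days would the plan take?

16

Original critical path: Reviews→AVSetup = 8+8 = 16 ⇒ 16 days.
Without Reviews→AVSetup, AVSetup's earliest start moves from 8 to 4.
New critical path: Schedule→Sponsors = 3+13 = 16 ⇒ 16 days.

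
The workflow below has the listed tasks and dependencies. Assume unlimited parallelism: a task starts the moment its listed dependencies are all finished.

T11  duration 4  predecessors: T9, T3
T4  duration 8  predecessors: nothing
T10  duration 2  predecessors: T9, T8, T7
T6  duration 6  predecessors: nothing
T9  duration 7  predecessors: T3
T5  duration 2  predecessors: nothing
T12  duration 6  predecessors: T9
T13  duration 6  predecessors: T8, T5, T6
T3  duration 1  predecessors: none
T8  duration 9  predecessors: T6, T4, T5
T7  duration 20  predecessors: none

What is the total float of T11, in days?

Critical path: T4→T8→T13 = 8+9+6 = 23, so the finish is 23 days.
T11 finishes as early as 12 and must finish by 23.
So T11 can slip 23 − 12 = 11 days.

11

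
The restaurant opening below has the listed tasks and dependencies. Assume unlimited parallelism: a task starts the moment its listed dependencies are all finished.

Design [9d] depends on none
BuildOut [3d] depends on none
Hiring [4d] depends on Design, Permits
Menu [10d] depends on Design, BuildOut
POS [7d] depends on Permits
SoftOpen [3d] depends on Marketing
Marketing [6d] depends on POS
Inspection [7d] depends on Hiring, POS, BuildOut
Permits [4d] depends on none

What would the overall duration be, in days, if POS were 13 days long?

The binding path is Permits→POS→Marketing→SoftOpen = 4+7+6+3 = 20; finish at 20 days.
Since POS is critical, the +6 change carries straight to that chain (now 26 days).
That remains the longest chain; total 26 days.

26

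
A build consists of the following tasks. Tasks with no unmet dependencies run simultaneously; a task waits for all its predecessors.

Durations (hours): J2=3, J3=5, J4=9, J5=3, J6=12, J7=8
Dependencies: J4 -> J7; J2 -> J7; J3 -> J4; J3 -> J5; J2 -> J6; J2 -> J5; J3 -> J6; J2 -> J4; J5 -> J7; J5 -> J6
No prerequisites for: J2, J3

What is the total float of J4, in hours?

0

Critical path: J3→J4→J7 = 5+9+8 = 22, so the finish is 22 hours.
The longest chain containing J4 totals 22 hours.
So J4 can slip 14 − 14 = 0 hours.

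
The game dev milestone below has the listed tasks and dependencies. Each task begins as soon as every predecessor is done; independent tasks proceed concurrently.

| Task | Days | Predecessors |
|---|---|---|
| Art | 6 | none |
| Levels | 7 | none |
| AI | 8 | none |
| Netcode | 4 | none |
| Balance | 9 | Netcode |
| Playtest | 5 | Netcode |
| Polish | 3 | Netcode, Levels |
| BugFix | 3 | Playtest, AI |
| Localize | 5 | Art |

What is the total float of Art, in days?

Netcode→Balance = 4+9 = 13 sets the makespan at 13 days.
Art finishes as early as 6 and must finish by 8.
Float = 13 − 11 = 2.

2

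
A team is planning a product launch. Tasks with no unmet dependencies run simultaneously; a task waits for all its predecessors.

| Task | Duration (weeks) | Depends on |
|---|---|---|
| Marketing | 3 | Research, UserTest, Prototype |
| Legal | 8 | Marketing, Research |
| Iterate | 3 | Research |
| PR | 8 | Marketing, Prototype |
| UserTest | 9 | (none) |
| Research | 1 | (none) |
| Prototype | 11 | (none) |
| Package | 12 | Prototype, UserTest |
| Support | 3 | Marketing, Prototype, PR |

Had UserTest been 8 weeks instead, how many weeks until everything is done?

25

Critical path before the change: Prototype→Marketing→PR→Support = 11+3+8+3 = 25 giving 25 weeks.
UserTest is off the critical path — its longest chain is 23 weeks, giving 2 of slack.
The critical path is still Prototype→Marketing→PR→Support; finish is now 25 weeks.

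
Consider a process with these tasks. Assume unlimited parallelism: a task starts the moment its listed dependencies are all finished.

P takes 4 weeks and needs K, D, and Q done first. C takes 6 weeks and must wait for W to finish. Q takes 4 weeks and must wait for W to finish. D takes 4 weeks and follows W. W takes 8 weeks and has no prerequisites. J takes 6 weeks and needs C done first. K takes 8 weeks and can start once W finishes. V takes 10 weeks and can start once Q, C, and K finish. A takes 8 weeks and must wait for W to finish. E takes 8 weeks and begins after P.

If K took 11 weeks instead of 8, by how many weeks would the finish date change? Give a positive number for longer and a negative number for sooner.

As given, the longest chain is W→K→P→E = 8+8+4+8 = 28, so the finish is 28 weeks.
Since K is critical, the +3 change carries straight to that chain (now 31 weeks).
The critical path is still W→K→P→E; finish is now 31 weeks.
Change in finish: 31 − 28 = +3 weeks.

3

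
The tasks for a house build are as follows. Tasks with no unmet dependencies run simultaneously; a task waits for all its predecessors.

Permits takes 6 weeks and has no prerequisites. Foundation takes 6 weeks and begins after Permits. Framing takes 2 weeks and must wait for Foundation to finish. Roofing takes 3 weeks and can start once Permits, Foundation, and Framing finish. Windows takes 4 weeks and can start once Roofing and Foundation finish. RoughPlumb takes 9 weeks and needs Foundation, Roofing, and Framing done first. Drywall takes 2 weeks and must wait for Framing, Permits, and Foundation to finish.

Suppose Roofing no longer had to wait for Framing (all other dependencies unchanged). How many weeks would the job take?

24

Original critical path: Permits→Foundation→Framing→Roofing→RoughPlumb = 6+6+2+3+9 = 26 ⇒ 26 weeks.
Without Framing→Roofing, Roofing's earliest start moves from 14 to 12.
New critical path: Permits→Foundation→Roofing→RoughPlumb = 6+6+3+9 = 24 ⇒ 24 weeks.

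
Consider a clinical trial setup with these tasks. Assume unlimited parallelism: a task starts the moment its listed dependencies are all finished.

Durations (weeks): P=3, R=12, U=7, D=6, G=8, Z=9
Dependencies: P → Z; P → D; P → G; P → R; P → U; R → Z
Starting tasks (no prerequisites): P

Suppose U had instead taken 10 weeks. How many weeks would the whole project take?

24

Actual critical path: P→R→Z = 3+12+9 = 24 ⇒ 24 weeks.
The longest path through U is only 10 weeks, so U has float 14.
That remains the longest chain; total 24 weeks.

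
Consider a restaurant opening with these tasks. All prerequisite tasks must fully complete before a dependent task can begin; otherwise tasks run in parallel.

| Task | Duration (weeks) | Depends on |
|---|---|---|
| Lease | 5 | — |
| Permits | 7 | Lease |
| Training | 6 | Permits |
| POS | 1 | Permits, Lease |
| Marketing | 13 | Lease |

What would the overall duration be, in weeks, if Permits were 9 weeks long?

As given, the longest chain is Lease→Permits→Training = 5+7+6 = 18, so the finish is 18 weeks.
Permits lies on that path, so at 9 weeks the path becomes 20 weeks.
The critical path is still Lease→Permits→Training; finish is now 20 weeks.

20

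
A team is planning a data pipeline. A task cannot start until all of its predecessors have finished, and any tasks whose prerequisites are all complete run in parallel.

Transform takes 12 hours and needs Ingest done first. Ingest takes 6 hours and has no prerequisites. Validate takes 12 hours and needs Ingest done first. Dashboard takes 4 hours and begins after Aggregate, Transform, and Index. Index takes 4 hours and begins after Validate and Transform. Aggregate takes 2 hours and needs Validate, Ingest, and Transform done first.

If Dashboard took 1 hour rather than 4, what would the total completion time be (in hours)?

Critical path before the change: Ingest→Validate→Index→Dashboard = 6+12+4+4 = 26 giving 26 hours.
Dashboard is on the critical path; changing it to 1 makes that path 23 hours.
The critical path is still Ingest→Validate→Index→Dashboard; finish is now 23 hours.

23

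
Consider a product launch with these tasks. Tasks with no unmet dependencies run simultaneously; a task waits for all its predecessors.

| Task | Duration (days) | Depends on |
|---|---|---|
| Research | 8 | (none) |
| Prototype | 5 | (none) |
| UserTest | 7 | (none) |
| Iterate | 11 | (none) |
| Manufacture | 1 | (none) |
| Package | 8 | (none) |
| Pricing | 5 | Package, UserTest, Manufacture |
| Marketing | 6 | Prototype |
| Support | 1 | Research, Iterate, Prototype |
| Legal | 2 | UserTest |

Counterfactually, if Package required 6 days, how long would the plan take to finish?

As given, the longest chain is Package→Pricing = 8+5 = 13, so the finish is 13 days.
Since Package is critical, the -2 change carries straight to that chain (now 11 days).
The binding chain switches to UserTest→Pricing = 7+5 = 12; finish 12 days.

12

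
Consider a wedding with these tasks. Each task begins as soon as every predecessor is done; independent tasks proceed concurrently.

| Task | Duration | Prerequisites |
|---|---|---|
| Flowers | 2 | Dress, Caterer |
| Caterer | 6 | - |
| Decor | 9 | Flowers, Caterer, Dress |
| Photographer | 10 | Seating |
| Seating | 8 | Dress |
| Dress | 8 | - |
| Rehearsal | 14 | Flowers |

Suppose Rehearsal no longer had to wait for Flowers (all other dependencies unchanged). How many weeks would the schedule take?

With the dependency in place, Dress→Seating→Photographer = 8+8+10 = 26 sets the finish at 26 weeks.
Without Flowers→Rehearsal, Rehearsal's earliest start moves from 10 to 0.
New critical path: Dress→Seating→Photographer = 8+8+10 = 26 ⇒ 26 weeks.

26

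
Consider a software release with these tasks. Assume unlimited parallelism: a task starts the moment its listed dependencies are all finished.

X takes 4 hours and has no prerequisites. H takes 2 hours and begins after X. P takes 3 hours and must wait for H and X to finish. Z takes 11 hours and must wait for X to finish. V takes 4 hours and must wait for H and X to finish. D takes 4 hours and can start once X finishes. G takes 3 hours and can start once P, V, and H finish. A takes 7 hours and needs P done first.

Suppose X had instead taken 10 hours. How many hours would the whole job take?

22

The binding path is X→H→P→A = 4+2+3+7 = 16; finish at 16 hours.
X is on the critical path; changing it to 10 makes that path 22 hours.
No other chain overtakes it, so the finish is 22 hours.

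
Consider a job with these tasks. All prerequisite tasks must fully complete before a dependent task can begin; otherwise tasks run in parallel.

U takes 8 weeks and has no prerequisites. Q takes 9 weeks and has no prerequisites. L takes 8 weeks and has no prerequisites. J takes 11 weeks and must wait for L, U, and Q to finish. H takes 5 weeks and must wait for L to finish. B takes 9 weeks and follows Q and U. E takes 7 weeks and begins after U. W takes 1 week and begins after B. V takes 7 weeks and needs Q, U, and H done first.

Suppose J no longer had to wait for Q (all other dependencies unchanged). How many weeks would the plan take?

With the dependency in place, Q→J = 9+11 = 20 sets the finish at 20 weeks.
Without Q→J, J's earliest start moves from 9 to 8.
After: L→H→V = 8+5+7 = 20 → 20 weeks.

20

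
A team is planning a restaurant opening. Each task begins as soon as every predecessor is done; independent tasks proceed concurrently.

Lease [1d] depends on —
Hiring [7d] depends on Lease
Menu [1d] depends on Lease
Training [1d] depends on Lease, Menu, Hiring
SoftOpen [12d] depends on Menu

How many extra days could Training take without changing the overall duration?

5

Lease→Menu→SoftOpen = 1+1+12 = 14 sets the makespan at 14 days.
Longest path through Training: 9 days (earliest finish 9, latest finish 14).
Slack of Training = 13 − 8 = 5 days.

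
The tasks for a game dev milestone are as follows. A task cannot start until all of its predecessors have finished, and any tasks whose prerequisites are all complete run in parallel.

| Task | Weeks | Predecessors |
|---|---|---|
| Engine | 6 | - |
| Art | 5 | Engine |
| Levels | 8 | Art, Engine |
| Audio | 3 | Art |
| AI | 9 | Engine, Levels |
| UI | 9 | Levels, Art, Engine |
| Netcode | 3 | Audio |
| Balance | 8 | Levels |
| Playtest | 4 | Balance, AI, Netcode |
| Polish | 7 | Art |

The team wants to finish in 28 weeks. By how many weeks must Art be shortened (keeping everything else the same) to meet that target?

Current finish: 32 weeks; target: 28.
Art is on every critical path, so each week cut from Art cuts the finish by one (this holds down to a finish of 28).
Need 32 − 28 = 4 weeks off Art → Art becomes 1 week, finish becomes 28.

4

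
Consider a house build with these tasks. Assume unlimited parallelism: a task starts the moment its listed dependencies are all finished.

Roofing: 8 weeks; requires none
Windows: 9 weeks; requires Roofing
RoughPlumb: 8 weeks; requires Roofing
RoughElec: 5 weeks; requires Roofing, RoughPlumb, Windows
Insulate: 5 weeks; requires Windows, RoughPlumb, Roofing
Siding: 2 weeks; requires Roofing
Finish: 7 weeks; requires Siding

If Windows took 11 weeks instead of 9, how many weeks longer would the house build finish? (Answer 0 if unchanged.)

Baseline: Roofing→Windows→RoughElec = 8+9+5 = 22 → 22 weeks.
Since Windows is critical, the +2 change carries straight to that chain (now 24 weeks).
No other chain overtakes it, so the finish is 24 weeks.
Change in finish: 24 − 22 = +2 weeks.

2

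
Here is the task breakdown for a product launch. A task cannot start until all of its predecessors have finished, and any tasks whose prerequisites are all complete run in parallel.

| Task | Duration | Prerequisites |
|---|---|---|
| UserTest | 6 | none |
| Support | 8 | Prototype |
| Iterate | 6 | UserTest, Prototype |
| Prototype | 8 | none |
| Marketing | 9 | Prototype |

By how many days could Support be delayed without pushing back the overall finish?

The longest chain is Prototype→Marketing = 8+9 = 17; overall finish 17 days.
Longest path through Support: 16 days (earliest finish 16, latest finish 17).
Slack of Support = 9 − 8 = 1 day.

1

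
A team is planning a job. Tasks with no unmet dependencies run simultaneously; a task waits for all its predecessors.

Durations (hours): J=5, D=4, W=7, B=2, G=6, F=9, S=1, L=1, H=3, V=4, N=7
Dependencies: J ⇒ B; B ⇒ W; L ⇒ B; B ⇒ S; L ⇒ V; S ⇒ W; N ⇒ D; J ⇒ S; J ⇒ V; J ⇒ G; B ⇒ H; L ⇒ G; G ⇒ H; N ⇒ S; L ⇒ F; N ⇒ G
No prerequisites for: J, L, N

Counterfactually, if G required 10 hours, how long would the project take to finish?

Baseline: N→G→H = 7+6+3 = 16 → 16 hours.
G is on the critical path; changing it to 10 makes that path 20 hours.
The critical path is still N→G→H; finish is now 20 hours.

20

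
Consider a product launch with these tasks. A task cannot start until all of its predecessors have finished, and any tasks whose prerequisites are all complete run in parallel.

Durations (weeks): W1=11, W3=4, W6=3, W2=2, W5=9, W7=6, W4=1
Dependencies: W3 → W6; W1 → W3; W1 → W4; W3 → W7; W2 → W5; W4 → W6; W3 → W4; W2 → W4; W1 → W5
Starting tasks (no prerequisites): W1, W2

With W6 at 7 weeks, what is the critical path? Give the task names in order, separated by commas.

The binding path is W1→W3→W7 = 11+4+6 = 21; finish at 21 weeks.
The longest path through W6 is only 19 weeks, so W6 has float 2.
The binding chain switches to W1→W3→W4→W6 = 11+4+1+7 = 23; finish 23 weeks.

W1, W3, W4, W6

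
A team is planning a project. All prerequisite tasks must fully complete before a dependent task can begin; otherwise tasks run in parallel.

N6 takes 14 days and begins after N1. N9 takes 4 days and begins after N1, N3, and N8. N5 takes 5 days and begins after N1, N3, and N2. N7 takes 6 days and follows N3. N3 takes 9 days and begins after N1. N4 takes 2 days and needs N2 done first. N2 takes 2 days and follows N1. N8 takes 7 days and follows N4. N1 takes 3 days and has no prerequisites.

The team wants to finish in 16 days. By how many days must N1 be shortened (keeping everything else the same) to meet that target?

2

Current finish: 18 days; target: 16.
N1 is on every critical path, so each day cut from N1 cuts the finish by one (this holds down to a finish of 16).
Need 18 − 16 = 2 days off N1 → N1 becomes 1 day, finish becomes 16.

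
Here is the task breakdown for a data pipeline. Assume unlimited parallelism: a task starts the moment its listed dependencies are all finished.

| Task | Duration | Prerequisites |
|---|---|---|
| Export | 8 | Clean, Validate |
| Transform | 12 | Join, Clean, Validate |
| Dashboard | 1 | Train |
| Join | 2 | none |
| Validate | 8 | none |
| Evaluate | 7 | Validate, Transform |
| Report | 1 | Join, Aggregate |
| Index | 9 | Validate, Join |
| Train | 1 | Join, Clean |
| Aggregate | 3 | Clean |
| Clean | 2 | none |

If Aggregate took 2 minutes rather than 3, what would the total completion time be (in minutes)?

27

The binding path is Validate→Transform→Evaluate = 8+12+7 = 27; finish at 27 minutes.
Aggregate is off the critical path — its longest chain is 6 minutes, giving 21 of slack.
That remains the longest chain; total 27 minutes.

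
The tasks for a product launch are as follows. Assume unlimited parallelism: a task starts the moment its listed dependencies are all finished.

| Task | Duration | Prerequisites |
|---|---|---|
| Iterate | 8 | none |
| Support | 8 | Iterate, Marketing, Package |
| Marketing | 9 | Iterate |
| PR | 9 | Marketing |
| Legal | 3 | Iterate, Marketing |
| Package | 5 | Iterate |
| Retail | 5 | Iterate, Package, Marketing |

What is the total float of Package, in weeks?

5

Iterate→Marketing→PR = 8+9+9 = 26 sets the makespan at 26 weeks.
The longest chain containing Package totals 21 weeks.
Slack of Package = 13 − 8 = 5 weeks.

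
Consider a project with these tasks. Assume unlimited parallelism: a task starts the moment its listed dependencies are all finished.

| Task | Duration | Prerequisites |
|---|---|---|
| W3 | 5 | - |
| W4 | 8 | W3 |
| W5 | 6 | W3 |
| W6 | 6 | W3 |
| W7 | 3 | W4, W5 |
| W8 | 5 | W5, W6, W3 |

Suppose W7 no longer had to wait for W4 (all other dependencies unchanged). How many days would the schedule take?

16

Before: longest chain W3→W4→W7 = 5+8+3 = 16, finish 16.
Without W4→W7, W7's earliest start moves from 13 to 11.
After: W3→W5→W8 = 5+6+5 = 16 → 16 days.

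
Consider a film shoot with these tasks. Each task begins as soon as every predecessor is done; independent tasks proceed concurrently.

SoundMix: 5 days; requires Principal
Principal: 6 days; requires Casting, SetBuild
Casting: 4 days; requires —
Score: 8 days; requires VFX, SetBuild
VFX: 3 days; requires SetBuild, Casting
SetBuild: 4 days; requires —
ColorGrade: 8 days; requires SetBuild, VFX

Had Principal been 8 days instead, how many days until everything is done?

17

As given, the longest chain is Casting→Principal→SoundMix = 4+6+5 = 15, so the finish is 15 days.
Principal lies on that path, so at 8 days the path becomes 17 days.
No other chain overtakes it, so the finish is 17 days.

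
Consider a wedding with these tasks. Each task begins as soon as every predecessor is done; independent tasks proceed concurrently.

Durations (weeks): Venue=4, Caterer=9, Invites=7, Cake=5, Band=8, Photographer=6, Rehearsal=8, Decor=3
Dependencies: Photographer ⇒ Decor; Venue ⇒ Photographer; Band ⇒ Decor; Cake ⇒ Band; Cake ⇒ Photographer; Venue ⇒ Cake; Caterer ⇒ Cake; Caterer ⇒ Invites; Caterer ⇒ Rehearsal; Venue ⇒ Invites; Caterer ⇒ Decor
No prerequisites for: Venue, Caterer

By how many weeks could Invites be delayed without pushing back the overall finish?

9

Caterer→Cake→Band→Decor = 9+5+8+3 = 25 sets the makespan at 25 weeks.
The longest chain containing Invites totals 16 weeks.
Slack of Invites = 18 − 9 = 9 weeks.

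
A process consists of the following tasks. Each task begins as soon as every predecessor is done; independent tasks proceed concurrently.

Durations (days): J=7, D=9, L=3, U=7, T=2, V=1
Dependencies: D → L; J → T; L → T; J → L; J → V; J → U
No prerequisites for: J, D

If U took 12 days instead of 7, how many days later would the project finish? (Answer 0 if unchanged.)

5

Baseline: J→U = 7+7 = 14 → 14 days.
U lies on that path, so at 12 days the path becomes 19 days.
No other chain overtakes it, so the finish is 19 days.
Change in finish: 19 − 14 = +5 days.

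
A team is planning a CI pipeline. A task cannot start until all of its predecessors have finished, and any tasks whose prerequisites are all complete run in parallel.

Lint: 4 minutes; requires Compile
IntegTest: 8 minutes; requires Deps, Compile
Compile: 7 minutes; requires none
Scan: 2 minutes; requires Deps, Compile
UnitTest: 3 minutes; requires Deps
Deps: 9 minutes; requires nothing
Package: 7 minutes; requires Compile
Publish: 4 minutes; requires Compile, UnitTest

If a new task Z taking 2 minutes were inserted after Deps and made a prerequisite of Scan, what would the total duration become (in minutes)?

Originally the plan takes 17 minutes.
With Z inserted, Scan now waits for max(Deps, Compile, Z).
New critical path: Deps→IntegTest = 9+8 = 17 ⇒ 17 minutes.

17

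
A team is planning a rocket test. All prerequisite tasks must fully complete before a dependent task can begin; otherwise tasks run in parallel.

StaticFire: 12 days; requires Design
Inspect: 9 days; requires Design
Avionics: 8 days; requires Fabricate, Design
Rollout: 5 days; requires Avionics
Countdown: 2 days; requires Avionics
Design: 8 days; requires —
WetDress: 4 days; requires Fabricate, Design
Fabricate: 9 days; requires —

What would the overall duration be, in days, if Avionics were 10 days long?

Critical path before the change: Fabricate→Avionics→Rollout = 9+8+5 = 22 giving 22 days.
Avionics lies on that path, so at 10 days the path becomes 24 days.
No other chain overtakes it, so the finish is 24 days.

24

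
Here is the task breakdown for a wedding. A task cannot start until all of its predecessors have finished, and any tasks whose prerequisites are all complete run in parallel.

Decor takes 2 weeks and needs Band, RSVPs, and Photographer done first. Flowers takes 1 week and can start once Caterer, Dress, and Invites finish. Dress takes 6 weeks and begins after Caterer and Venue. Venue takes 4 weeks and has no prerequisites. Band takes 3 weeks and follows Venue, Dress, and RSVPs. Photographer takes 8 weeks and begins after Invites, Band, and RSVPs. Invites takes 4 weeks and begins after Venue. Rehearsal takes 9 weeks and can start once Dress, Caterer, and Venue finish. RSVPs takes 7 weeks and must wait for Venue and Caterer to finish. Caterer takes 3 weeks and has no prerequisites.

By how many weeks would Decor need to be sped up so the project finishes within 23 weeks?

Current finish: 24 weeks; target: 23.
Decor is on every critical path, so each week cut from Decor cuts the finish by one (this holds down to a finish of 23).
Need 24 − 23 = 1 week off Decor → Decor becomes 1 week, finish becomes 23.

1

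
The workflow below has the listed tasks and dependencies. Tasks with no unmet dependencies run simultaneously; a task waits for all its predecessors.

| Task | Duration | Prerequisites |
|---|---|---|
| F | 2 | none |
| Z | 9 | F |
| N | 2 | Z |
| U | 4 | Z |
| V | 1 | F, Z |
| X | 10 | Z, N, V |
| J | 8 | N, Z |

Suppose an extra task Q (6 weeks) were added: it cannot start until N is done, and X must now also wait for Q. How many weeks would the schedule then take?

29

Originally the schedule takes 23 weeks.
With Q inserted, X now waits for max(Z, N, V, Q).
New critical path: F→Z→N→Q→X = 2+9+2+6+10 = 29 ⇒ 29 weeks.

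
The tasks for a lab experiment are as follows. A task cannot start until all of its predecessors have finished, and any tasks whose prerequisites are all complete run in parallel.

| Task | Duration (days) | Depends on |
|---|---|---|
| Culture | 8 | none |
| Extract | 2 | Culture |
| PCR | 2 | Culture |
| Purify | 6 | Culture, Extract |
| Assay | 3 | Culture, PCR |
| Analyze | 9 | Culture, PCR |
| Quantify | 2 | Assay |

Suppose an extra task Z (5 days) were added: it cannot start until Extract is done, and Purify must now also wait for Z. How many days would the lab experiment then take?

21

Originally the lab experiment takes 19 days.
With Z inserted, Purify now waits for max(Culture, Extract, Z).
New critical path: Culture→Extract→Z→Purify = 8+2+5+6 = 21 ⇒ 21 days.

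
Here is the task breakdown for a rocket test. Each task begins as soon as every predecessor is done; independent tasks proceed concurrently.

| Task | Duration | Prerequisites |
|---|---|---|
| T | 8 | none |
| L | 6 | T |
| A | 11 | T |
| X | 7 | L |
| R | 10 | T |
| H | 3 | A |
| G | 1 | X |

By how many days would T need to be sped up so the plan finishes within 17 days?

5

Current finish: 22 days; target: 17.
T is on every critical path, so each day cut from T cuts the finish by one (this holds down to a finish of 15).
Need 22 − 17 = 5 days off T → T becomes 3 days, finish becomes 17.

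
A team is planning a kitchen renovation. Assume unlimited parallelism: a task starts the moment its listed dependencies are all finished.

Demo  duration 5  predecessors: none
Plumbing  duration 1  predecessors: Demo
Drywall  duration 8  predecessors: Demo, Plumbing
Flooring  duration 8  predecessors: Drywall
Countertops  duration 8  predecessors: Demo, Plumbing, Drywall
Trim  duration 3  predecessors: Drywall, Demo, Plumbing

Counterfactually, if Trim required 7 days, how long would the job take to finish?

The binding path is Demo→Plumbing→Drywall→Flooring = 5+1+8+8 = 22; finish at 22 days.
Trim is off the critical path — its longest chain is 17 days, giving 5 of slack.
The critical path is still Demo→Plumbing→Drywall→Flooring; finish is now 22 days.

22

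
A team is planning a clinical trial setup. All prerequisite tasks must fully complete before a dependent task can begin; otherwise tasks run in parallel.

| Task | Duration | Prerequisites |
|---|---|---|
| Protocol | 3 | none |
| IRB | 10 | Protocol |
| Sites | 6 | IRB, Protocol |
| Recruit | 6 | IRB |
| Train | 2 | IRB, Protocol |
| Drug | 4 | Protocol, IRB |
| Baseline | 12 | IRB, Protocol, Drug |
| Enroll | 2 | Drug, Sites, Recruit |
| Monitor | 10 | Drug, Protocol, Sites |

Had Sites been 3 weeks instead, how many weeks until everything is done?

29

Baseline: Protocol→IRB→Sites→Monitor = 3+10+6+10 = 29 → 29 weeks.
Sites lies on that path, so at 3 weeks the path becomes 26 weeks.
The binding chain switches to Protocol→IRB→Drug→Baseline = 3+10+4+12 = 29; finish 29 weeks.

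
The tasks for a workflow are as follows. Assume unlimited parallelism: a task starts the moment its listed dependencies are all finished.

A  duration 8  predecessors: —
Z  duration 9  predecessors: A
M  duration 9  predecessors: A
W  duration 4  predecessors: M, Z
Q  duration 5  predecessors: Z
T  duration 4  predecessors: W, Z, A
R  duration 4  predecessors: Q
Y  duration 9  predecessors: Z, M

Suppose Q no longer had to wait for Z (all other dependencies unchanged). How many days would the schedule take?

26

With the dependency in place, A→Z→Q→R = 8+9+5+4 = 26 sets the finish at 26 days.
Without Z→Q, Q's earliest start moves from 17 to 0.
The longest chain is now A→Z→Y = 8+9+9 = 26, so the schedule takes 26 days.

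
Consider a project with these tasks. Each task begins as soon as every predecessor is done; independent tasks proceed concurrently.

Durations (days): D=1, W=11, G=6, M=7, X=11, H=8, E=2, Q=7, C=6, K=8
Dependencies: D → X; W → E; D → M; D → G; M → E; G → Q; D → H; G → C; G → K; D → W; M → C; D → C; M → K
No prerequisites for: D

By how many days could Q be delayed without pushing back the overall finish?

2

The longest chain is D→M→K = 1+7+8 = 16; overall finish 16 days.
Q finishes as early as 14 and must finish by 16.
Float = 16 − 14 = 2.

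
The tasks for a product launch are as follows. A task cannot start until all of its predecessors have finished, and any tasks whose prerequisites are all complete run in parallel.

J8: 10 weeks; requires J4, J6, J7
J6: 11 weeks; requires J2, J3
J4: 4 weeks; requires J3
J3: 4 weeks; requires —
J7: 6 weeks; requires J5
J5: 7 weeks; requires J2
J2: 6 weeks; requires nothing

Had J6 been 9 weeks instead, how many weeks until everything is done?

29

As given, the longest chain is J2→J5→J7→J8 = 6+7+6+10 = 29, so the finish is 29 weeks.
J6 is off the critical path — its longest chain is 27 weeks, giving 2 of slack.
The critical path is still J2→J5→J7→J8; finish is now 29 weeks.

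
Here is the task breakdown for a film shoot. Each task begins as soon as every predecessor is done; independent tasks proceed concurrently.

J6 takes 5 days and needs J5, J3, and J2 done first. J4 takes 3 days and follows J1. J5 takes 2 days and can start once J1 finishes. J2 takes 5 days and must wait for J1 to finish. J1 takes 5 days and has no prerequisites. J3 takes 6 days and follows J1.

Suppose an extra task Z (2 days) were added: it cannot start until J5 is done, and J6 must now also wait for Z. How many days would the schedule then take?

16

Originally the schedule takes 16 days.
With Z inserted, J6 now waits for max(J5, J3, J2, Z).
New critical path: J1→J3→J6 = 5+6+5 = 16 ⇒ 16 days.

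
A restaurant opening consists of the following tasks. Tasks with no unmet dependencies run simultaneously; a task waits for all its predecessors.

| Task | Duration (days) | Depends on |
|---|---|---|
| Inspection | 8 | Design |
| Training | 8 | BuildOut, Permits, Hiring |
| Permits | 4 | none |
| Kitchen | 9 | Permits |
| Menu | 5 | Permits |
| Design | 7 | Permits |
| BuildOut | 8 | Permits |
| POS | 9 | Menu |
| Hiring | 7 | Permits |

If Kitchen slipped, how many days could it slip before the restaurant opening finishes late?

7

Permits→BuildOut→Training = 4+8+8 = 20 sets the makespan at 20 days.
Kitchen finishes as early as 13 and must finish by 20.
Slack of Kitchen = 11 − 4 = 7 days.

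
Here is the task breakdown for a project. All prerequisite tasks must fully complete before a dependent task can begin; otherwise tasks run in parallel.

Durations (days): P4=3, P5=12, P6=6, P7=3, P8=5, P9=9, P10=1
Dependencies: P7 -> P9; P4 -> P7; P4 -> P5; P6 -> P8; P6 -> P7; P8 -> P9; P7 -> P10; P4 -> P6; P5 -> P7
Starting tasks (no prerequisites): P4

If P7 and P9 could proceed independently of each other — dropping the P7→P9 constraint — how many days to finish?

With the dependency in place, P4→P5→P7→P9 = 3+12+3+9 = 27 sets the finish at 27 days.
Without P7→P9, P9's earliest start moves from 18 to 14.
The longest chain is now P4→P6→P8→P9 = 3+6+5+9 = 23, so the schedule takes 23 days.

23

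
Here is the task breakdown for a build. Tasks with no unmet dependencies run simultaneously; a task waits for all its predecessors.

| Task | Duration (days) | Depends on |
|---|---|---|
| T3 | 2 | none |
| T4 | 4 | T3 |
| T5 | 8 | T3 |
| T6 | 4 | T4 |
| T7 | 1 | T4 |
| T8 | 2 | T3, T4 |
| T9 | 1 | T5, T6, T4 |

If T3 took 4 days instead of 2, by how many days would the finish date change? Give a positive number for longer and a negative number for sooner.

As given, the longest chain is T3→T4→T6→T9 = 2+4+4+1 = 11, so the finish is 11 days.
T3 lies on that path, so at 4 days the path becomes 13 days.
The critical path is still T3→T4→T6→T9; finish is now 13 days.
Change in finish: 13 − 11 = +2 days.

2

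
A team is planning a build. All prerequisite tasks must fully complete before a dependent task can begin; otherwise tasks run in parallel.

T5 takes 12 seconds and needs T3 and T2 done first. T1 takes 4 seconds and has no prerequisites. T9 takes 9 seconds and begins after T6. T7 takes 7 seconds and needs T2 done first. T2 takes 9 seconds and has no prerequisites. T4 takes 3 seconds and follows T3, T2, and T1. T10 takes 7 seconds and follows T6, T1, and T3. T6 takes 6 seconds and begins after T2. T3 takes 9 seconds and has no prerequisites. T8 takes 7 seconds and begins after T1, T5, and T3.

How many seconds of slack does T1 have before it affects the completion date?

T2→T5→T8 = 9+12+7 = 28 sets the makespan at 28 seconds.
Longest path through T1: 11 seconds (earliest finish 4, latest finish 21).
Float = 28 − 11 = 17.

17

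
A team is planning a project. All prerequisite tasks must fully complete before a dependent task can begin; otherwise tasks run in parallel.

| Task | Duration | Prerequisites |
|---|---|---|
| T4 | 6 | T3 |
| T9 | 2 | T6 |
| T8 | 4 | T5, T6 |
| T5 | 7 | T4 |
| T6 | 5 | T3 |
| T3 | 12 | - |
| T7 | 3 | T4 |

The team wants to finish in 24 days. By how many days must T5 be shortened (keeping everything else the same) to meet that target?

Current finish: 29 days; target: 24.
T5 is on every critical path, so each day cut from T5 cuts the finish by one (this holds down to a finish of 23).
Need 29 − 24 = 5 days off T5 → T5 becomes 2 days, finish becomes 24.

5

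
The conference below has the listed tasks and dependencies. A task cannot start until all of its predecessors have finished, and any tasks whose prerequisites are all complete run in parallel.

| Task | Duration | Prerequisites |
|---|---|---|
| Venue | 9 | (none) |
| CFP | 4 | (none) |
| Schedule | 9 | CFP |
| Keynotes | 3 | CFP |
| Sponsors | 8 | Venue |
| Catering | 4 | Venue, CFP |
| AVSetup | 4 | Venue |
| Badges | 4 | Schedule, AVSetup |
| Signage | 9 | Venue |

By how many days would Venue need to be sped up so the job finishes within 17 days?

1

Current finish: 18 days; target: 17.
Venue is on every critical path, so each day cut from Venue cuts the finish by one (this holds down to a finish of 17).
Need 18 − 17 = 1 day off Venue → Venue becomes 8 days, finish becomes 17.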